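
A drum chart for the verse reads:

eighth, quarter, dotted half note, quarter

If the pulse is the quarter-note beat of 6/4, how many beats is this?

5.5

One quarter-note beat = 2 eighth notes.
Express everything in eighth notes: eighth = 1; quarter = 2; dotted half note = 6; quarter = 2.
Altogether 1 + 2 + 6 + 2 = 11.
11 ÷ 2 = 5.5 beats.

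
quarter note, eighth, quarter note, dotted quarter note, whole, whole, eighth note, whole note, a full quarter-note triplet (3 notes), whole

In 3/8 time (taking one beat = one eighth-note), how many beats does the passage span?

45

One eighth-note beat = 2 sixteenth notes.
In sixteenth notes: quarter note = 4; eighth = 2; quarter note = 4; dotted quarter note = 6; whole = 16; whole = 16; eighth note = 2; whole note = 16; a full quarter-note triplet (3 notes) (three triplet quarters span one half) = 8; whole = 16.
Altogether 4 + 2 + 4 + 6 + 16 + 16 + 2 + 16 + 8 + 16 = 90.
90 ÷ 2 = 45 beats.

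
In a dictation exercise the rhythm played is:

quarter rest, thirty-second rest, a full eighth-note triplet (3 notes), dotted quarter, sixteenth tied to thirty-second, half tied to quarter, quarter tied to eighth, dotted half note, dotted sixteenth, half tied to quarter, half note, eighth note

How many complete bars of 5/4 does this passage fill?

3

One bar of 5/4 = 40 thirty-second notes.
Express everything in thirty-second notes: quarter rest = 8; thirty-second rest = 1; a full eighth-note triplet (3 notes) (three triplet eighths span one quarter) = 8; dotted quarter = 12; sixteenth tied to thirty-second (sixteenth + thirty-second) = 3; half tied to quarter (half + quarter) = 24; quarter tied to eighth (quarter + eighth) = 12; dotted half note = 24; dotted sixteenth = 3; half tied to quarter (half + quarter) = 24; half note = 16; eighth note = 4.
Total: 8 + 1 + 8 + 12 + 3 + 24 + 12 + 24 + 3 + 24 + 16 + 4 = 139.
139 ÷ 40 = 3 complete bars with 19 left over.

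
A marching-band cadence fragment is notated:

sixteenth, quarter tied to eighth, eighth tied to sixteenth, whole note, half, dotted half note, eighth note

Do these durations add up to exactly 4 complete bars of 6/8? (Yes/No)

One bar of 6/8 = 12 sixteenth notes, so 4 bars = 48.
Each duration in sixteenth notes: sixteenth = 1; quarter tied to eighth (quarter + eighth) = 6; eighth tied to sixteenth (eighth + sixteenth) = 3; whole note = 16; half = 8; dotted half note = 12; eighth note = 2.
Total: 1 + 6 + 3 + 16 + 8 + 12 + 2 = 48.
48 equals 48, so the answer is Yes.

Yes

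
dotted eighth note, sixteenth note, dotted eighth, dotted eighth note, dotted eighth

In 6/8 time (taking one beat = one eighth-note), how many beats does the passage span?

One eighth-note beat = 2 sixteenth notes.
Express everything in sixteenth notes: dotted eighth note = 3; sixteenth note = 1; dotted eighth = 3; dotted eighth note = 3; dotted eighth = 3.
Total: 3 + 1 + 3 + 3 + 3 = 13.
13 ÷ 2 = 6.5 beats.

6.5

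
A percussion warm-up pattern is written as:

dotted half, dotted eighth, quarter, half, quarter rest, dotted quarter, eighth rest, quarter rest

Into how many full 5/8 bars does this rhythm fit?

One bar of 5/8 = 10 sixteenth notes.
Express everything in sixteenth notes: dotted half = 12; dotted eighth = 3; quarter = 4; half = 8; quarter rest = 4; dotted quarter = 6; eighth rest = 2; quarter rest = 4.
Altogether 12 + 3 + 4 + 8 + 4 + 6 + 2 + 4 = 43.
43 ÷ 10 = 4 complete bars with 3 left over.

4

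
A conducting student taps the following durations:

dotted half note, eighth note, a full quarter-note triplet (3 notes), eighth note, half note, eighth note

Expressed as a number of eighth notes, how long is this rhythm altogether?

Working in eighth notes: dotted half note = 6; eighth note = 1; a full quarter-note triplet (3 notes) (three triplet quarters span one half) = 4; eighth note = 1; half note = 4; eighth note = 1.
Altogether 6 + 1 + 4 + 1 + 4 + 1 = 17 eighth notes.

17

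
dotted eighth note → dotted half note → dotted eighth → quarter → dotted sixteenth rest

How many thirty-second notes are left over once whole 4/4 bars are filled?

One bar of 4/4 = 32 thirty-second notes.
In thirty-second notes: dotted eighth note = 6; dotted half note = 24; dotted eighth = 6; quarter = 8; dotted sixteenth rest = 3.
Sum: 6 + 24 + 6 + 8 + 3 = 47.
47 ÷ 32 = 1 complete bar with 15 thirty-second notes remaining.

15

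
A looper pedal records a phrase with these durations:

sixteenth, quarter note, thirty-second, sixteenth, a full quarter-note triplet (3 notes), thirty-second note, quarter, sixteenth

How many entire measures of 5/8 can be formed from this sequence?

One bar of 5/8 = 20 thirty-second notes.
Express everything in thirty-second notes: sixteenth = 2; quarter note = 8; thirty-second = 1; sixteenth = 2; a full quarter-note triplet (3 notes) (three triplet quarters span one half) = 16; thirty-second note = 1; quarter = 8; sixteenth = 2.
Total: 2 + 8 + 1 + 2 + 16 + 1 + 8 + 2 = 40.
40 ÷ 20 = 2 complete bars with 0 left over.

2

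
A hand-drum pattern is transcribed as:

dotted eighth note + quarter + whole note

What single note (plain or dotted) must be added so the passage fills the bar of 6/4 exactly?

sixteenth note

The bar of 6/4 = 24 sixteenth notes.
In sixteenth notes: dotted eighth note = 3; quarter = 4; whole note = 16.
Adding: 3 + 4 + 16 = 23.
Remaining: 24 − 23 = 1 sixteenth note, which is a sixteenth note.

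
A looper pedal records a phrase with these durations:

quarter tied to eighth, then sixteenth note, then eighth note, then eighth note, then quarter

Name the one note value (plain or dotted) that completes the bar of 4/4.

sixteenth note

The bar of 4/4 = 16 sixteenth notes.
In sixteenth notes: quarter tied to eighth (quarter + eighth) = 6; sixteenth note = 1; eighth note = 2; eighth note = 2; quarter = 4.
Total: 6 + 1 + 2 + 2 + 4 = 15.
Remaining: 16 − 15 = 1 sixteenth note, which is a sixteenth note.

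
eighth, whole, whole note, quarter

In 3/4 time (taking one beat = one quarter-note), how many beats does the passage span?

9.5

One quarter-note beat = 2 eighth notes.
Express everything in eighth notes: eighth = 1; whole = 8; whole note = 8; quarter = 2.
Adding: 1 + 8 + 8 + 2 = 19.
19 ÷ 2 = 9.5 beats.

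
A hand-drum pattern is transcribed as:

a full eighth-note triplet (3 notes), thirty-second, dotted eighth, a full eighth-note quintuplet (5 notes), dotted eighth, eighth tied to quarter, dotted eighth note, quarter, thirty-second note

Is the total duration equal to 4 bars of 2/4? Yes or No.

One bar of 2/4 = 16 thirty-second notes, so 4 bars = 64.
Working in thirty-second notes: a full eighth-note triplet (3 notes) (three triplet eighths span one quarter) = 8; thirty-second = 1; dotted eighth = 6; a full eighth-note quintuplet (5 notes) (five quintuplet eighths span one half) = 16; dotted eighth = 6; eighth tied to quarter (eighth + quarter) = 12; dotted eighth note = 6; quarter = 8; thirty-second note = 1.
Adding: 8 + 1 + 6 + 16 + 6 + 12 + 6 + 8 + 1 = 64.
64 equals 64, so the answer is Yes.

Yes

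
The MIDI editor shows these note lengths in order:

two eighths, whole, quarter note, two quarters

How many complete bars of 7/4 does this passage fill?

One bar of 7/4 = 14 eighth notes.
In eighth notes: eighth = 1; eighth = 1; whole = 8; quarter note = 2; quarter = 2; quarter = 2.
Adding: 1 + 1 + 8 + 2 + 2 + 2 = 16.
16 ÷ 14 = 1 complete bar with 2 left over.

1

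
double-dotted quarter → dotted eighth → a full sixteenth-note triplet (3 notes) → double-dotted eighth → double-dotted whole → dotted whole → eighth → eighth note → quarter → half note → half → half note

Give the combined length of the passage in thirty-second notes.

199

Each duration in thirty-second notes: double-dotted quarter = 14; dotted eighth = 6; a full sixteenth-note triplet (3 notes) (three triplet sixteenths span one eighth) = 4; double-dotted eighth = 7; double-dotted whole = 56; dotted whole = 48; eighth = 4; eighth note = 4; quarter = 8; half note = 16; half = 16; half note = 16.
Sum: 14 + 6 + 4 + 7 + 56 + 48 + 4 + 4 + 8 + 16 + 16 + 16 = 199 thirty-second notes.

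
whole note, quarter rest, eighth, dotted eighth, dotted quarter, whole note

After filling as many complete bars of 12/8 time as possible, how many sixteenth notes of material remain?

23

One bar of 12/8 = 24 sixteenth notes.
Working in sixteenth notes: whole note = 16; quarter rest = 4; eighth = 2; dotted eighth = 3; dotted quarter = 6; whole note = 16.
Sum: 16 + 4 + 2 + 3 + 6 + 16 = 47.
47 ÷ 24 = 1 complete bar with 23 sixteenth notes remaining.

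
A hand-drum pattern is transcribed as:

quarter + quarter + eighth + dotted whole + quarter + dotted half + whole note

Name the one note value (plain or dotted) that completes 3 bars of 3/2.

3 bars of 3/2 = 36 eighth notes.
Each duration in eighth notes: quarter = 2; quarter = 2; eighth = 1; dotted whole = 12; quarter = 2; dotted half = 6; whole note = 8.
Adding: 2 + 2 + 1 + 12 + 2 + 6 + 8 = 33.
Remaining: 36 − 33 = 3 eighth notes, which is a dotted quarter note.

dotted quarter note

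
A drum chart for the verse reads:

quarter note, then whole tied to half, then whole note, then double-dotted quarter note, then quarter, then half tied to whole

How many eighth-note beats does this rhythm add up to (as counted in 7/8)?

One eighth-note beat = 2 sixteenth notes.
Convert each value to sixteenth notes: quarter note = 4; whole tied to half (whole + half) = 24; whole note = 16; double-dotted quarter note = 7; quarter = 4; half tied to whole (half + whole) = 24.
Adding: 4 + 24 + 16 + 7 + 4 + 24 = 79.
79 ÷ 2 = 39.5 beats.

39.5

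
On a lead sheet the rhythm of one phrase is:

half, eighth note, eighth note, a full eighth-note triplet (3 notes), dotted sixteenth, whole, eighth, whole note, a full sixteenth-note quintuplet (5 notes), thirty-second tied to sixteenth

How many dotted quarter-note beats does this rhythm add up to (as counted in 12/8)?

9.5

One dotted quarter-note beat = 12 thirty-second notes.
In thirty-second notes: half = 16; eighth note = 4; eighth note = 4; a full eighth-note triplet (3 notes) (three triplet eighths span one quarter) = 8; dotted sixteenth = 3; whole = 32; eighth = 4; whole note = 32; a full sixteenth-note quintuplet (5 notes) (five quintuplet sixteenths span one quarter) = 8; thirty-second tied to sixteenth (thirty-second + sixteenth) = 3.
Adding: 16 + 4 + 4 + 8 + 3 + 32 + 4 + 32 + 8 + 3 = 114.
114 ÷ 12 = 9.5 beats.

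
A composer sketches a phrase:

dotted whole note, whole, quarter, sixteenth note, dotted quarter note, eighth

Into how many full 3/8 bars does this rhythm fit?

8

One bar of 3/8 = 6 sixteenth notes.
Each duration in sixteenth notes: dotted whole note = 24; whole = 16; quarter = 4; sixteenth note = 1; dotted quarter note = 6; eighth = 2.
Total: 24 + 16 + 4 + 1 + 6 + 2 = 53.
53 ÷ 6 = 8 complete bars with 5 left over.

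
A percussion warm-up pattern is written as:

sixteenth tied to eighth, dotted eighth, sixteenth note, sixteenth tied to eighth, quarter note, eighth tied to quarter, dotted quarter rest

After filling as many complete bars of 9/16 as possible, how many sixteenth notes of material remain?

8

One bar of 9/16 = 9 sixteenth notes.
Express everything in sixteenth notes: sixteenth tied to eighth (sixteenth + eighth) = 3; dotted eighth = 3; sixteenth note = 1; sixteenth tied to eighth (sixteenth + eighth) = 3; quarter note = 4; eighth tied to quarter (eighth + quarter) = 6; dotted quarter rest = 6.
Sum: 3 + 3 + 1 + 3 + 4 + 6 + 6 = 26.
26 ÷ 9 = 2 complete bars with 8 sixteenth notes remaining.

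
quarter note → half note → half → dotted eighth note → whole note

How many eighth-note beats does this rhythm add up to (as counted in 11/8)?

One eighth-note beat = 2 sixteenth notes.
In sixteenth notes: quarter note = 4; half note = 8; half = 8; dotted eighth note = 3; whole note = 16.
Adding: 4 + 8 + 8 + 3 + 16 = 39.
39 ÷ 2 = 19.5 beats.

19.5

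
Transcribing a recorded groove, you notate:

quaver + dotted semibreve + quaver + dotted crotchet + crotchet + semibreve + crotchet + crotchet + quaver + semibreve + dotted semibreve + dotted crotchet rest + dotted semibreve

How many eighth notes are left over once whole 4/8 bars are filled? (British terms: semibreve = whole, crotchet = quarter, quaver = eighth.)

3

One bar of 4/8 = 4 eighth notes.
Working in eighth notes: quaver = 1; dotted semibreve = 12; quaver = 1; dotted crotchet = 3; crotchet = 2; semibreve = 8; crotchet = 2; crotchet = 2; quaver = 1; semibreve = 8; dotted semibreve = 12; dotted crotchet rest = 3; dotted semibreve = 12.
Adding: 1 + 12 + 1 + 3 + 2 + 8 + 2 + 2 + 1 + 8 + 12 + 3 + 12 = 67.
67 ÷ 4 = 16 complete bars with 3 eighth notes remaining.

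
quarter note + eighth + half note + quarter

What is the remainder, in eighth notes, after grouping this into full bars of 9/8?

0

One bar of 9/8 = 9 eighth notes.
Convert each value to eighth notes: quarter note = 2; eighth = 1; half note = 4; quarter = 2.
Altogether 2 + 1 + 4 + 2 = 9.
9 ÷ 9 = 1 complete bar with 0 eighth notes remaining.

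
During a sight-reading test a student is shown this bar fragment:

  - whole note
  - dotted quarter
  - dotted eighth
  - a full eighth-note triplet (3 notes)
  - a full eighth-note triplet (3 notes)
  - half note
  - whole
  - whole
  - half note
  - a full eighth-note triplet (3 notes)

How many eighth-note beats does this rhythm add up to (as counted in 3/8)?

One eighth-note beat = 2 sixteenth notes.
Working in sixteenth notes: whole note = 16; dotted quarter = 6; dotted eighth = 3; a full eighth-note triplet (3 notes) (three triplet eighths span one quarter) = 4; a full eighth-note triplet (3 notes) (three triplet eighths span one quarter) = 4; half note = 8; whole = 16; whole = 16; half note = 8; a full eighth-note triplet (3 notes) (three triplet eighths span one quarter) = 4.
Sum: 16 + 6 + 3 + 4 + 4 + 8 + 16 + 16 + 8 + 4 = 85.
85 ÷ 2 = 42.5 beats.

42.5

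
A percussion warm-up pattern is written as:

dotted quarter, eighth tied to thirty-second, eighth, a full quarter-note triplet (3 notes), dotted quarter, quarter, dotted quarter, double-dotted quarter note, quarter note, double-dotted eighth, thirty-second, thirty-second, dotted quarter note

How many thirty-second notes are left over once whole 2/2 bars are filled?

16

One bar of 2/2 = 32 thirty-second notes.
Express everything in thirty-second notes: dotted quarter = 12; eighth tied to thirty-second (eighth + thirty-second) = 5; eighth = 4; a full quarter-note triplet (3 notes) (three triplet quarters span one half) = 16; dotted quarter = 12; quarter = 8; dotted quarter = 12; double-dotted quarter note = 14; quarter note = 8; double-dotted eighth = 7; thirty-second = 1; thirty-second = 1; dotted quarter note = 12.
Altogether 12 + 5 + 4 + 16 + 12 + 8 + 12 + 14 + 8 + 7 + 1 + 1 + 12 = 112.
112 ÷ 32 = 3 complete bars with 16 thirty-second notes remaining.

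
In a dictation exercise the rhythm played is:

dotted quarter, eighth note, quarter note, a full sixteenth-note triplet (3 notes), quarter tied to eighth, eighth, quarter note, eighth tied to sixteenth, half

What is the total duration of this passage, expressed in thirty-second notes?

74

Express everything in thirty-second notes: dotted quarter = 12; eighth note = 4; quarter note = 8; a full sixteenth-note triplet (3 notes) (three triplet sixteenths span one eighth) = 4; quarter tied to eighth (quarter + eighth) = 12; eighth = 4; quarter note = 8; eighth tied to sixteenth (eighth + sixteenth) = 6; half = 16.
Altogether 12 + 4 + 8 + 4 + 12 + 4 + 8 + 6 + 16 = 74 thirty-second notes.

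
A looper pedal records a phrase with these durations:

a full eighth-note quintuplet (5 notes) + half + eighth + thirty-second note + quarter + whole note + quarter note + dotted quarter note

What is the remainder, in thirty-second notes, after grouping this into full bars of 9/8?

One bar of 9/8 = 36 thirty-second notes.
Working in thirty-second notes: a full eighth-note quintuplet (5 notes) (five quintuplet eighths span one half) = 16; half = 16; eighth = 4; thirty-second note = 1; quarter = 8; whole note = 32; quarter note = 8; dotted quarter note = 12.
Sum: 16 + 16 + 4 + 1 + 8 + 32 + 8 + 12 = 97.
97 ÷ 36 = 2 complete bars with 25 thirty-second notes remaining.

25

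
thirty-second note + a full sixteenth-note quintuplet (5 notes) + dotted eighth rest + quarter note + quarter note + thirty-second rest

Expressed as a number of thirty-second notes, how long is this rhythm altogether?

Convert each value to thirty-second notes: thirty-second note = 1; a full sixteenth-note quintuplet (5 notes) (five quintuplet sixteenths span one quarter) = 8; dotted eighth rest = 6; quarter note = 8; quarter note = 8; thirty-second rest = 1.
Altogether 1 + 8 + 6 + 8 + 8 + 1 = 32 thirty-second notes.

32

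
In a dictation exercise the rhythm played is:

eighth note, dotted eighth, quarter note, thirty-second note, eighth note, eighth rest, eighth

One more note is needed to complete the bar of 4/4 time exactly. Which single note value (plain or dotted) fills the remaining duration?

thirty-second note

The bar of 4/4 = 32 thirty-second notes.
Working in thirty-second notes: eighth note = 4; dotted eighth = 6; quarter note = 8; thirty-second note = 1; eighth note = 4; eighth rest = 4; eighth = 4.
Altogether 4 + 6 + 8 + 1 + 4 + 4 + 4 = 31.
Remaining: 32 − 31 = 1 thirty-second note, which is a thirty-second note.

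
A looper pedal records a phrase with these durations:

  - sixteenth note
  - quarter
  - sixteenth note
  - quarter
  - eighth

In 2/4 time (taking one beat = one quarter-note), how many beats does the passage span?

3

One quarter-note beat = 4 sixteenth notes.
In sixteenth notes: sixteenth note = 1; quarter = 4; sixteenth note = 1; quarter = 4; eighth = 2.
Altogether 1 + 4 + 1 + 4 + 2 = 12.
12 ÷ 4 = 3 beats.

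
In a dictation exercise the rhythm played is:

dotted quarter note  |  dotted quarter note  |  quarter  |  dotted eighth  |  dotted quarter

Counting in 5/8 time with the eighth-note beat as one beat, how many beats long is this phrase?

One eighth-note beat = 2 sixteenth notes.
Working in sixteenth notes: dotted quarter note = 6; dotted quarter note = 6; quarter = 4; dotted eighth = 3; dotted quarter = 6.
Sum: 6 + 6 + 4 + 3 + 6 = 25.
25 ÷ 2 = 12.5 beats.

12.5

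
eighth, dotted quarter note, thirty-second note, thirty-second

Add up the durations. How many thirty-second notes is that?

Working in thirty-second notes: eighth = 4; dotted quarter note = 12; thirty-second note = 1; thirty-second = 1.
Altogether 4 + 12 + 1 + 1 = 18 thirty-second notes.

18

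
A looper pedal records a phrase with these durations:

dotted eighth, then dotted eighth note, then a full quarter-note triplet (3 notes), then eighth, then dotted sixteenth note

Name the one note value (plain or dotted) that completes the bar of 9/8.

The bar of 9/8 = 36 thirty-second notes.
Express everything in thirty-second notes: dotted eighth = 6; dotted eighth note = 6; a full quarter-note triplet (3 notes) (three triplet quarters span one half) = 16; eighth = 4; dotted sixteenth note = 3.
Adding: 6 + 6 + 16 + 4 + 3 = 35.
Remaining: 36 − 35 = 1 thirty-second note, which is a thirty-second note.

thirty-second note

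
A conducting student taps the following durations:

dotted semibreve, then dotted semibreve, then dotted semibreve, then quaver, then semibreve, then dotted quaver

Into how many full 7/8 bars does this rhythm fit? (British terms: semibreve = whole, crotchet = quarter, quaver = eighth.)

6

One bar of 7/8 = 14 sixteenth notes.
Each duration in sixteenth notes: dotted semibreve = 24; dotted semibreve = 24; dotted semibreve = 24; quaver = 2; semibreve = 16; dotted quaver = 3.
Sum: 24 + 24 + 24 + 2 + 16 + 3 = 93.
93 ÷ 14 = 6 complete bars with 9 left over.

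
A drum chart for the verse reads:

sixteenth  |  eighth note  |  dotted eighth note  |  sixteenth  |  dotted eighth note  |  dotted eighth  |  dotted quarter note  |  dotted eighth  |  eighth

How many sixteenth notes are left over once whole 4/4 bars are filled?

One bar of 4/4 = 16 sixteenth notes.
Express everything in sixteenth notes: sixteenth = 1; eighth note = 2; dotted eighth note = 3; sixteenth = 1; dotted eighth note = 3; dotted eighth = 3; dotted quarter note = 6; dotted eighth = 3; eighth = 2.
Adding: 1 + 2 + 3 + 1 + 3 + 3 + 6 + 3 + 2 = 24.
24 ÷ 16 = 1 complete bar with 8 sixteenth notes remaining.

8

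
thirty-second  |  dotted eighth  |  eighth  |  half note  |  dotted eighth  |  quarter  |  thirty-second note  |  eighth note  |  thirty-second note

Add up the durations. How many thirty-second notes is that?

Express everything in thirty-second notes: thirty-second = 1; dotted eighth = 6; eighth = 4; half note = 16; dotted eighth = 6; quarter = 8; thirty-second note = 1; eighth note = 4; thirty-second note = 1.
Sum: 1 + 6 + 4 + 16 + 6 + 8 + 1 + 4 + 1 = 47 thirty-second notes.

47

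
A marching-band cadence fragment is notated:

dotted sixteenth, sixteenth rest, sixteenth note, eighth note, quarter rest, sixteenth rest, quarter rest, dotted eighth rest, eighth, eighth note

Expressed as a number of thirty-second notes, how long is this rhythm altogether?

43

Each duration in thirty-second notes: dotted sixteenth = 3; sixteenth rest = 2; sixteenth note = 2; eighth note = 4; quarter rest = 8; sixteenth rest = 2; quarter rest = 8; dotted eighth rest = 6; eighth = 4; eighth note = 4.
Sum: 3 + 2 + 2 + 4 + 8 + 2 + 8 + 6 + 4 + 4 = 43 thirty-second notes.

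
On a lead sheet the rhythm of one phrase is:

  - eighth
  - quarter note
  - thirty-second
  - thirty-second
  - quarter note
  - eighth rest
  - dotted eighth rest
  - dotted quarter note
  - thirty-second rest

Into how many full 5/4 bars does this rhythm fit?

1

One bar of 5/4 = 40 thirty-second notes.
Convert each value to thirty-second notes: eighth = 4; quarter note = 8; thirty-second = 1; thirty-second = 1; quarter note = 8; eighth rest = 4; dotted eighth rest = 6; dotted quarter note = 12; thirty-second rest = 1.
Adding: 4 + 8 + 1 + 1 + 8 + 4 + 6 + 12 + 1 = 45.
45 ÷ 40 = 1 complete bar with 5 left over.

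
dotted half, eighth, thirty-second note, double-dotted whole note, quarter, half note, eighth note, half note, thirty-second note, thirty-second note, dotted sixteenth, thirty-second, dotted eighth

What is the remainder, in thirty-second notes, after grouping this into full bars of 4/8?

One bar of 4/8 = 16 thirty-second notes.
Working in thirty-second notes: dotted half = 24; eighth = 4; thirty-second note = 1; double-dotted whole note = 56; quarter = 8; half note = 16; eighth note = 4; half note = 16; thirty-second note = 1; thirty-second note = 1; dotted sixteenth = 3; thirty-second = 1; dotted eighth = 6.
Altogether 24 + 4 + 1 + 56 + 8 + 16 + 4 + 16 + 1 + 1 + 3 + 1 + 6 = 141.
141 ÷ 16 = 8 complete bars with 13 thirty-second notes remaining.

13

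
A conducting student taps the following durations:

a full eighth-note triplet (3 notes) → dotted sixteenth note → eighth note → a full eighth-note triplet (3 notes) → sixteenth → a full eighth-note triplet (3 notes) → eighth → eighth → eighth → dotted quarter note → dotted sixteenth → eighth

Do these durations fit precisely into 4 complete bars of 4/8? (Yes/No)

Yes

One bar of 4/8 = 16 thirty-second notes, so 4 bars = 64.
Each duration in thirty-second notes: a full eighth-note triplet (3 notes) (three triplet eighths span one quarter) = 8; dotted sixteenth note = 3; eighth note = 4; a full eighth-note triplet (3 notes) (three triplet eighths span one quarter) = 8; sixteenth = 2; a full eighth-note triplet (3 notes) (three triplet eighths span one quarter) = 8; eighth = 4; eighth = 4; eighth = 4; dotted quarter note = 12; dotted sixteenth = 3; eighth = 4.
Altogether 8 + 3 + 4 + 8 + 2 + 8 + 4 + 4 + 4 + 12 + 3 + 4 = 64.
64 equals 64, so the answer is Yes.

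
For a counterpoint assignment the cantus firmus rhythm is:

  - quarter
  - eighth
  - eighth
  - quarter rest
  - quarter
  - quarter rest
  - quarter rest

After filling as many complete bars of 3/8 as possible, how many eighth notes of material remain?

One bar of 3/8 = 3 eighth notes.
Convert each value to eighth notes: quarter = 2; eighth = 1; eighth = 1; quarter rest = 2; quarter = 2; quarter rest = 2; quarter rest = 2.
Altogether 2 + 1 + 1 + 2 + 2 + 2 + 2 = 12.
12 ÷ 3 = 4 complete bars with 0 eighth notes remaining.

0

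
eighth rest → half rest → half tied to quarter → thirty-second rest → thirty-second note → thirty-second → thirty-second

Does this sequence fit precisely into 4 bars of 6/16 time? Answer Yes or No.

One bar of 6/16 = 12 thirty-second notes, so 4 bars = 48.
Convert each value to thirty-second notes: eighth rest = 4; half rest = 16; half tied to quarter (half + quarter) = 24; thirty-second rest = 1; thirty-second note = 1; thirty-second = 1; thirty-second = 1.
Adding: 4 + 16 + 24 + 1 + 1 + 1 + 1 = 48.
48 equals 48, so the answer is Yes.

Yes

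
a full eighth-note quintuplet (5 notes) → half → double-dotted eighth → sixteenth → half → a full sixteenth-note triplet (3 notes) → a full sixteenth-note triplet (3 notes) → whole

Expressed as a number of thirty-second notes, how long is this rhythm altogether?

Express everything in thirty-second notes: a full eighth-note quintuplet (5 notes) (five quintuplet eighths span one half) = 16; half = 16; double-dotted eighth = 7; sixteenth = 2; half = 16; a full sixteenth-note triplet (3 notes) (three triplet sixteenths span one eighth) = 4; a full sixteenth-note triplet (3 notes) (three triplet sixteenths span one eighth) = 4; whole = 32.
Altogether 16 + 16 + 7 + 2 + 16 + 4 + 4 + 32 = 97 thirty-second notes.

97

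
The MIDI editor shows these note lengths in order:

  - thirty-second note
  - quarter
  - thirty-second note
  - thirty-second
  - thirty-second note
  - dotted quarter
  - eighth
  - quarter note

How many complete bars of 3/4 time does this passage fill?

One bar of 3/4 = 24 thirty-second notes.
In thirty-second notes: thirty-second note = 1; quarter = 8; thirty-second note = 1; thirty-second = 1; thirty-second note = 1; dotted quarter = 12; eighth = 4; quarter note = 8.
Adding: 1 + 8 + 1 + 1 + 1 + 12 + 4 + 8 = 36.
36 ÷ 24 = 1 complete bar with 12 left over.

1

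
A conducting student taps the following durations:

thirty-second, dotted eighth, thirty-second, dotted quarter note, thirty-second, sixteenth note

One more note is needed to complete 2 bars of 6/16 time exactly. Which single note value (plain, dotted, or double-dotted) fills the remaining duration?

2 bars of 6/16 = 24 thirty-second notes.
Convert each value to thirty-second notes: thirty-second = 1; dotted eighth = 6; thirty-second = 1; dotted quarter note = 12; thirty-second = 1; sixteenth note = 2.
Altogether 1 + 6 + 1 + 12 + 1 + 2 = 23.
Remaining: 24 − 23 = 1 thirty-second note, which is a thirty-second note.

thirty-second note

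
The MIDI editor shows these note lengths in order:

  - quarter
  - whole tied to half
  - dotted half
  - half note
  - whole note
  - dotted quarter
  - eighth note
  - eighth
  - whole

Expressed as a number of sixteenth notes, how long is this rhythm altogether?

Each duration in sixteenth notes: quarter = 4; whole tied to half (whole + half) = 24; dotted half = 12; half note = 8; whole note = 16; dotted quarter = 6; eighth note = 2; eighth = 2; whole = 16.
Altogether 4 + 24 + 12 + 8 + 16 + 6 + 2 + 2 + 16 = 90 sixteenth notes.

90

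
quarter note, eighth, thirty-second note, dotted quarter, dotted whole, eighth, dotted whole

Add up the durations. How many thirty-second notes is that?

Convert each value to thirty-second notes: quarter note = 8; eighth = 4; thirty-second note = 1; dotted quarter = 12; dotted whole = 48; eighth = 4; dotted whole = 48.
Adding: 8 + 4 + 1 + 12 + 48 + 4 + 48 = 125 thirty-second notes.

125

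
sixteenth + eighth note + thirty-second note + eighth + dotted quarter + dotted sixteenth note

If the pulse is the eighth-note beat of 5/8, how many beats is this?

6.5

One eighth-note beat = 4 thirty-second notes.
Express everything in thirty-second notes: sixteenth = 2; eighth note = 4; thirty-second note = 1; eighth = 4; dotted quarter = 12; dotted sixteenth note = 3.
Sum: 2 + 4 + 1 + 4 + 12 + 3 = 26.
26 ÷ 4 = 6.5 beats.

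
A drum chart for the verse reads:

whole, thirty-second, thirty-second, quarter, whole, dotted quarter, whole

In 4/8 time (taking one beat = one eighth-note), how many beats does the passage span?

One eighth-note beat = 4 thirty-second notes.
In thirty-second notes: whole = 32; thirty-second = 1; thirty-second = 1; quarter = 8; whole = 32; dotted quarter = 12; whole = 32.
Sum: 32 + 1 + 1 + 8 + 32 + 12 + 32 = 118.
118 ÷ 4 = 29.5 beats.

29.5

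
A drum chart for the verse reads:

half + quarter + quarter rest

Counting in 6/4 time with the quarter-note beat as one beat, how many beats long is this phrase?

4

One quarter-note beat = 2 eighth notes.
Working in eighth notes: half = 4; quarter = 2; quarter rest = 2.
Altogether 4 + 2 + 2 = 8.
8 ÷ 2 = 4 beats.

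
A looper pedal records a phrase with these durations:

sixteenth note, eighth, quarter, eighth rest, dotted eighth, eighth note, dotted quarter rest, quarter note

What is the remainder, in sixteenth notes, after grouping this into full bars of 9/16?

6

One bar of 9/16 = 9 sixteenth notes.
Each duration in sixteenth notes: sixteenth note = 1; eighth = 2; quarter = 4; eighth rest = 2; dotted eighth = 3; eighth note = 2; dotted quarter rest = 6; quarter note = 4.
Sum: 1 + 2 + 4 + 2 + 3 + 2 + 6 + 4 = 24.
24 ÷ 9 = 2 complete bars with 6 sixteenth notes remaining.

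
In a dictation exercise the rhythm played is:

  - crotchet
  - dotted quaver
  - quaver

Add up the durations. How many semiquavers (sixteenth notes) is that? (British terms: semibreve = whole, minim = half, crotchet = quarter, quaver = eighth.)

9

Each duration in sixteenth notes: crotchet = 4; dotted quaver = 3; quaver = 2.
Sum: 4 + 3 + 2 = 9 sixteenth notes.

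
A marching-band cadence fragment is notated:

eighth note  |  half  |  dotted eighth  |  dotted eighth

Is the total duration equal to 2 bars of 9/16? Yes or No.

One bar of 9/16 = 9 sixteenth notes, so 2 bars = 18.
Working in sixteenth notes: eighth note = 2; half = 8; dotted eighth = 3; dotted eighth = 3.
Sum: 2 + 8 + 3 + 3 = 16.
16 falls short of 18, so the answer is No.

No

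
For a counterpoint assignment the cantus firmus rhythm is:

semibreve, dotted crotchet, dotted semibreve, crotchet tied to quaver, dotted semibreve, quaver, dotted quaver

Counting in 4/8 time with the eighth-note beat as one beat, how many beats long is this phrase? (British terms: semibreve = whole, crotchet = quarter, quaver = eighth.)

One eighth-note beat = 2 sixteenth notes.
Convert each value to sixteenth notes: semibreve = 16; dotted crotchet = 6; dotted semibreve = 24; crotchet tied to quaver (crotchet + quaver) = 6; dotted semibreve = 24; quaver = 2; dotted quaver = 3.
Sum: 16 + 6 + 24 + 6 + 24 + 2 + 3 = 81.
81 ÷ 2 = 40.5 beats.

40.5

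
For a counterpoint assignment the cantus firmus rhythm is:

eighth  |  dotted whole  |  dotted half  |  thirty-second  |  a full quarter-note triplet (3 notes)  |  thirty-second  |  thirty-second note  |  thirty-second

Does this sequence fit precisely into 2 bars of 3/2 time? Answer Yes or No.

Yes

One bar of 3/2 = 48 thirty-second notes, so 2 bars = 96.
Convert each value to thirty-second notes: eighth = 4; dotted whole = 48; dotted half = 24; thirty-second = 1; a full quarter-note triplet (3 notes) (three triplet quarters span one half) = 16; thirty-second = 1; thirty-second note = 1; thirty-second = 1.
Sum: 4 + 48 + 24 + 1 + 16 + 1 + 1 + 1 = 96.
96 equals 96, so the answer is Yes.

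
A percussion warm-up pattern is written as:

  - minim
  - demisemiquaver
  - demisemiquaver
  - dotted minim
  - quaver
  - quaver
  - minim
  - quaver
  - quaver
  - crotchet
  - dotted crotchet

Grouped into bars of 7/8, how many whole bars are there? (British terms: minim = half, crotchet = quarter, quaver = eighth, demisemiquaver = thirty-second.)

One bar of 7/8 = 28 thirty-second notes.
Each duration in thirty-second notes: minim = 16; demisemiquaver = 1; demisemiquaver = 1; dotted minim = 24; quaver = 4; quaver = 4; minim = 16; quaver = 4; quaver = 4; crotchet = 8; dotted crotchet = 12.
Total: 16 + 1 + 1 + 24 + 4 + 4 + 16 + 4 + 4 + 8 + 12 = 94.
94 ÷ 28 = 3 complete bars with 10 left over.

3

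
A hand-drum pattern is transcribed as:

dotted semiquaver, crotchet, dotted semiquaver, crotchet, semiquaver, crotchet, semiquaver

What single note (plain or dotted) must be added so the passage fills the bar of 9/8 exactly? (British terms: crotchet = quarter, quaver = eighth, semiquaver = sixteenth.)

sixteenth note

The bar of 9/8 = 36 thirty-second notes.
In thirty-second notes: dotted semiquaver = 3; crotchet = 8; dotted semiquaver = 3; crotchet = 8; semiquaver = 2; crotchet = 8; semiquaver = 2.
Sum: 3 + 8 + 3 + 8 + 2 + 8 + 2 = 34.
Remaining: 36 − 34 = 2 thirty-second notes, which is a sixteenth note.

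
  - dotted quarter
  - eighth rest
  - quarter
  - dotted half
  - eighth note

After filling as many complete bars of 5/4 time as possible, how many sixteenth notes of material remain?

6

One bar of 5/4 = 10 eighth notes.
Convert each value to eighth notes: dotted quarter = 3; eighth rest = 1; quarter = 2; dotted half = 6; eighth note = 1.
Total: 3 + 1 + 2 + 6 + 1 = 13.
13 ÷ 10 = 1 complete bar with 3 eighth notes remaining = 6 sixteenth notes.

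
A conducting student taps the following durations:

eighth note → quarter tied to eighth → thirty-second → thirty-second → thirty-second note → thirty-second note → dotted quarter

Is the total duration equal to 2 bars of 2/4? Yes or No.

Yes

One bar of 2/4 = 16 thirty-second notes, so 2 bars = 32.
In thirty-second notes: eighth note = 4; quarter tied to eighth (quarter + eighth) = 12; thirty-second = 1; thirty-second = 1; thirty-second note = 1; thirty-second note = 1; dotted quarter = 12.
Altogether 4 + 12 + 1 + 1 + 1 + 1 + 12 = 32.
32 equals 32, so the answer is Yes.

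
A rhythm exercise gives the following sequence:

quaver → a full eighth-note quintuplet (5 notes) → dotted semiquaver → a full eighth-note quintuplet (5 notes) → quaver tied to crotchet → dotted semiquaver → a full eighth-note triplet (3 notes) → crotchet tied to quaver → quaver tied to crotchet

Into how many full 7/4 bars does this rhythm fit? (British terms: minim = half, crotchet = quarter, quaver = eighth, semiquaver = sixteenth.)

One bar of 7/4 = 56 thirty-second notes.
Express everything in thirty-second notes: quaver = 4; a full eighth-note quintuplet (5 notes) (five quintuplet eighths span one half) = 16; dotted semiquaver = 3; a full eighth-note quintuplet (5 notes) (five quintuplet eighths span one half) = 16; quaver tied to crotchet (quaver + crotchet) = 12; dotted semiquaver = 3; a full eighth-note triplet (3 notes) (three triplet eighths span one quarter) = 8; crotchet tied to quaver (crotchet + quaver) = 12; quaver tied to crotchet (quaver + crotchet) = 12.
Total: 4 + 16 + 3 + 16 + 12 + 3 + 8 + 12 + 12 = 86.
86 ÷ 56 = 1 complete bar with 30 left over.

1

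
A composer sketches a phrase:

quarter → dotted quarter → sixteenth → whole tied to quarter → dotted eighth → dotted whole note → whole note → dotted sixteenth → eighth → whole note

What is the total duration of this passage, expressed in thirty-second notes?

187

In thirty-second notes: quarter = 8; dotted quarter = 12; sixteenth = 2; whole tied to quarter (whole + quarter) = 40; dotted eighth = 6; dotted whole note = 48; whole note = 32; dotted sixteenth = 3; eighth = 4; whole note = 32.
Adding: 8 + 12 + 2 + 40 + 6 + 48 + 32 + 3 + 4 + 32 = 187 thirty-second notes.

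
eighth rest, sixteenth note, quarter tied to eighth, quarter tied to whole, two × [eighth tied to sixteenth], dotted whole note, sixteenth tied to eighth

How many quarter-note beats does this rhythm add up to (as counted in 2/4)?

15.5

One quarter-note beat = 4 sixteenth notes.
Express everything in sixteenth notes: eighth rest = 2; sixteenth note = 1; quarter tied to eighth (quarter + eighth) = 6; quarter tied to whole (quarter + whole) = 20; eighth tied to sixteenth (eighth + sixteenth) = 3; eighth tied to sixteenth (eighth + sixteenth) = 3; dotted whole note = 24; sixteenth tied to eighth (sixteenth + eighth) = 3.
Total: 2 + 1 + 6 + 20 + 3 + 3 + 24 + 3 = 62.
62 ÷ 4 = 15.5 beats.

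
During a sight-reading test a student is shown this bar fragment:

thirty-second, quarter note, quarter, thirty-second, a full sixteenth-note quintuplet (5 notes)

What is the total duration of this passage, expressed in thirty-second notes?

26

Convert each value to thirty-second notes: thirty-second = 1; quarter note = 8; quarter = 8; thirty-second = 1; a full sixteenth-note quintuplet (5 notes) (five quintuplet sixteenths span one quarter) = 8.
Adding: 1 + 8 + 8 + 1 + 8 = 26 thirty-second notes.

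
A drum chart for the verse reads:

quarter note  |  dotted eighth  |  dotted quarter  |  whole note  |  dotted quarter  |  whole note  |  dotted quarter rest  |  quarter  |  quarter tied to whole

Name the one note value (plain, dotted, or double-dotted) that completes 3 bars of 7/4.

dotted eighth note

3 bars of 7/4 = 84 sixteenth notes.
Convert each value to sixteenth notes: quarter note = 4; dotted eighth = 3; dotted quarter = 6; whole note = 16; dotted quarter = 6; whole note = 16; dotted quarter rest = 6; quarter = 4; quarter tied to whole (quarter + whole) = 20.
Sum: 4 + 3 + 6 + 16 + 6 + 16 + 6 + 4 + 20 = 81.
Remaining: 84 − 81 = 3 sixteenth notes, which is a dotted eighth note.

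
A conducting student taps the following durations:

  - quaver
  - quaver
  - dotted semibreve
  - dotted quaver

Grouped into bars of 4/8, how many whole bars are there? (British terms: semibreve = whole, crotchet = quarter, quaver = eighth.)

3

One bar of 4/8 = 8 sixteenth notes.
Working in sixteenth notes: quaver = 2; quaver = 2; dotted semibreve = 24; dotted quaver = 3.
Adding: 2 + 2 + 24 + 3 = 31.
31 ÷ 8 = 3 complete bars with 7 left over.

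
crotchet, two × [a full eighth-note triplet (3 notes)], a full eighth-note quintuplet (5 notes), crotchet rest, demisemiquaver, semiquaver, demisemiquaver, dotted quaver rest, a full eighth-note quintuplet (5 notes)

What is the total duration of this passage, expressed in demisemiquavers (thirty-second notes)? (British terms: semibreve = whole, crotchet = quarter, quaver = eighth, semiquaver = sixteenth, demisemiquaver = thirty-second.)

Express everything in thirty-second notes: crotchet = 8; a full eighth-note triplet (3 notes) (three triplet eighths span one quarter) = 8; a full eighth-note triplet (3 notes) (three triplet eighths span one quarter) = 8; a full eighth-note quintuplet (5 notes) (five quintuplet eighths span one half) = 16; crotchet rest = 8; demisemiquaver = 1; semiquaver = 2; demisemiquaver = 1; dotted quaver rest = 6; a full eighth-note quintuplet (5 notes) (five quintuplet eighths span one half) = 16.
Sum: 8 + 8 + 8 + 16 + 8 + 1 + 2 + 1 + 6 + 16 = 74 thirty-second notes.

74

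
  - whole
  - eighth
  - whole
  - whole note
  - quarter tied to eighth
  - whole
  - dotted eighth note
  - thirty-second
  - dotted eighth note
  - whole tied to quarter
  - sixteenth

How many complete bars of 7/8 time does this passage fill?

7

One bar of 7/8 = 28 thirty-second notes.
Convert each value to thirty-second notes: whole = 32; eighth = 4; whole = 32; whole note = 32; quarter tied to eighth (quarter + eighth) = 12; whole = 32; dotted eighth note = 6; thirty-second = 1; dotted eighth note = 6; whole tied to quarter (whole + quarter) = 40; sixteenth = 2.
Total: 32 + 4 + 32 + 32 + 12 + 32 + 6 + 1 + 6 + 40 + 2 = 199.
199 ÷ 28 = 7 complete bars with 3 left over.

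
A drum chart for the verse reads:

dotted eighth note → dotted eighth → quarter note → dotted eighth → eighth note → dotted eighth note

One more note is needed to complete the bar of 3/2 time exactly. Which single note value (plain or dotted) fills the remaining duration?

The bar of 3/2 = 24 sixteenth notes.
Express everything in sixteenth notes: dotted eighth note = 3; dotted eighth = 3; quarter note = 4; dotted eighth = 3; eighth note = 2; dotted eighth note = 3.
Altogether 3 + 3 + 4 + 3 + 2 + 3 = 18.
Remaining: 24 − 18 = 6 sixteenth notes, which is a dotted quarter note.

dotted quarter note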